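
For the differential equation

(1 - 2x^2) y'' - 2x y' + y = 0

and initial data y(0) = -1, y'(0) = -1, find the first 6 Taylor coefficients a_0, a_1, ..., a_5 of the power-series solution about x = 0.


Ansatz: y(x) = sum_{n>=0} a_n x^n, so y'(x) = sum_{n>=1} n a_n x^(n-1) and y''(x) = sum_{n>=2} n(n-1) a_n x^(n-2).
Substitute into P(x) y'' + Q(x) y' + R(x) y = 0 with P(x) = 1 - 2x^2, Q(x) = -2x, R(x) = 1, and match powers of x.
Initial conditions: a_0 = -1, a_1 = -1.
Setting the coefficient of each power of x to zero and solving order by order (substituting the coefficients already found):
  x^0: 2 a_2 + a_0 = 0  ->  2 a_2 = -a_0 = 1  ->  a_2 = 1/2
  x^1: 6 a_3 - a_1 = 0  ->  6 a_3 = a_1 = -1  ->  a_3 = -1/6
  x^2: 12 a_4 - 7 a_2 = 0  ->  12 a_4 = 7 a_2 = 7/2  ->  a_4 = 7/24
  x^3: 20 a_5 - 17 a_3 = 0  ->  20 a_5 = 17 a_3 = -17/6  ->  a_5 = -17/120
Truncated series: y(x) = -1 - x + (1/2) x^2 - (1/6) x^3 + (7/24) x^4 - (17/120) x^5 + O(x^6).

a_0 = -1; a_1 = -1; a_2 = 1/2; a_3 = -1/6; a_4 = 7/24; a_5 = -17/120


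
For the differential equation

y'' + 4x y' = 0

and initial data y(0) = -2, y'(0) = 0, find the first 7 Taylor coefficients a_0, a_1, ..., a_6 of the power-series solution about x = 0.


Ansatz: y(x) = sum_{n>=0} a_n x^n, so y'(x) = sum_{n>=1} n a_n x^(n-1) and y''(x) = sum_{n>=2} n(n-1) a_n x^(n-2).
Substitute into P(x) y'' + Q(x) y' + R(x) y = 0 with P(x) = 1, Q(x) = 4x, R(x) = 0, and match powers of x.
Initial conditions: a_0 = -2, a_1 = 0.
Setting the coefficient of each power of x to zero and solving order by order (substituting the coefficients already found):
  x^0: 2 a_2 = 0  ->  a_2 = 0
  x^1: 6 a_3 + 4 a_1 = 0  ->  6 a_3 = -4 a_1 = 0  ->  a_3 = 0
  x^2: 12 a_4 + 8 a_2 = 0  ->  12 a_4 = -8 a_2 = 0  ->  a_4 = 0
  x^3: 20 a_5 + 12 a_3 = 0  ->  20 a_5 = -12 a_3 = 0  ->  a_5 = 0
  x^4: 30 a_6 + 16 a_4 = 0  ->  30 a_6 = -16 a_4 = 0  ->  a_6 = 0
Truncated series: y(x) = -2 + O(x^7).

a_0 = -2; a_1 = 0; a_2 = 0; a_3 = 0; a_4 = 0; a_5 = 0; a_6 = 0


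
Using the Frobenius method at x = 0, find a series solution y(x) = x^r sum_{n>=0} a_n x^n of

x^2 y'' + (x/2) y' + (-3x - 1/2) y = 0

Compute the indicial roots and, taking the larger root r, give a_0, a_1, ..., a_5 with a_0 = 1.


Write in Frobenius form y'' + (p(x)/x) y' + (q(x)/x^2) y = 0:
  p(x) = 1/2,  q(x) = -3x - 1/2.
Indicial equation: r(r-1) + (1/2) r + (-1/2) = 0 -> roots r_1 = 1, r_2 = -1/2.
Take r = r_1 = 1. Let y(x) = x^r sum_{n>=0} a_n x^n with a_0 = 1.
Substitute y = x^r sum a_n x^n and match x^{r+n}. The recurrence is
  D(n) a_n - 3 a_{n-1} = 0,  where D(n) = (r+n)(r+n-1) + (1/2)(r+n) + (-1/2).
  a_n = 3 / D(n) * a_{n-1}.
Since the indicial polynomial factors as (r - r_1)(r - r_2), D(n) = (r_1 + n - r_1)(r_1 + n - r_2) = n(n + 3/2).
Evaluating step by step (a_0 = 1):
  n = 1: D(1) = 1(1 + 3/2) = 5/2; numerator = 3(1) = 3; a_1 = (3)/(5/2) = 6/5
  n = 2: D(2) = 2(2 + 3/2) = 7; numerator = 3(6/5) = 18/5; a_2 = (18/5)/(7) = 18/35
  n = 3: D(3) = 3(3 + 3/2) = 27/2; numerator = 3(18/35) = 54/35; a_3 = (54/35)/(27/2) = 4/35
  n = 4: D(4) = 4(4 + 3/2) = 22; numerator = 3(4/35) = 12/35; a_4 = (12/35)/(22) = 6/385
  n = 5: D(5) = 5(5 + 3/2) = 65/2; numerator = 3(6/385) = 18/385; a_5 = (18/385)/(65/2) = 36/25025

r = 1; a_0 = 1; a_1 = 6/5; a_2 = 18/35; a_3 = 4/35; a_4 = 6/385; a_5 = 36/25025


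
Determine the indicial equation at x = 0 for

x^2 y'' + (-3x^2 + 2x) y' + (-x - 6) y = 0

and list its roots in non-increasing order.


Divide by x^2 to reach normal form y'' + P_1(x) y' + P_2(x) y = 0 with P_1(x) = -3 + 2/x and P_2(x) = -1/x - 6/x^2.
x = 0 is a singular point because the y'-coefficient -3 + 2/x has a pole at x = 0 and the y-coefficient -1/x - 6/x^2 has a pole at x = 0.
It is a regular singular point because x P_1(x) = p(x) = 2 - 3x and x^2 P_2(x) = q(x) = -x - 6 are polynomials, hence analytic at x = 0.
p(0) = 2,  q(0) = -6.
Indicial equation: r(r-1) + p(0) r + q(0) = 0, i.e. r^2 + (p(0) - 1) r + q(0) = 0, i.e. r^2 + 1 r - 6 = 0.
Discriminant: (1)^2 - 4(-6) = 25, so r = (-1 ± 5)/2.
Solving: r_1 = 2, r_2 = -3.

indicial: r^2 + 1 r - 6 = 0; roots r_1 = 2, r_2 = -3


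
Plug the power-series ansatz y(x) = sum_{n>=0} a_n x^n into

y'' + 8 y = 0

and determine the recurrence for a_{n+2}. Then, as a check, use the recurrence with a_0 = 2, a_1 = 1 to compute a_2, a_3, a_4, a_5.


Substitute y = sum_n a_n x^n into y'' + (const) y = 0.
y''(x) = sum_{n>=0} (n+2)(n+1) a_{n+2} x^n.
The ODE becomes sum_n [(n+2)(n+1) a_{n+2} + 8 a_n] x^n = 0.
Setting each coefficient to zero gives the recurrence:
  (n+2)(n+1) a_{n+2} + 8 a_n = 0,
  a_{n+2} = -8 / ((n+1)(n+2)) a_n.

Check with a_0 = 2, a_1 = 1 (apply the recurrence for n = 0, 1, 2, 3): a_0 = 2, a_1 = 1, a_2 = -8, a_3 = -4/3, a_4 = 16/3, a_5 = 8/15.

a_{n+2} = -8/((n+1)(n+2)) * a_n; check: a_0 = 2, a_1 = 1, a_2 = -8, a_3 = -4/3, a_4 = 16/3, a_5 = 8/15


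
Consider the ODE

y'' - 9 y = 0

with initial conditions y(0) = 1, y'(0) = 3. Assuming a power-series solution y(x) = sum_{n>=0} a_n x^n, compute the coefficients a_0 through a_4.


Ansatz: y(x) = sum_{n>=0} a_n x^n, so y'(x) = sum_{n>=1} n a_n x^(n-1) and y''(x) = sum_{n>=2} n(n-1) a_n x^(n-2).
Substitute into P(x) y'' + Q(x) y' + R(x) y = 0 with P(x) = 1, Q(x) = 0, R(x) = -9, and match powers of x.
Initial conditions: a_0 = 1, a_1 = 3.
Setting the coefficient of each power of x to zero and solving order by order (substituting the coefficients already found):
  x^0: 2 a_2 - 9 a_0 = 0  ->  2 a_2 = 9 a_0 = 9  ->  a_2 = 9/2
  x^1: 6 a_3 - 9 a_1 = 0  ->  6 a_3 = 9 a_1 = 27  ->  a_3 = 9/2
  x^2: 12 a_4 - 9 a_2 = 0  ->  12 a_4 = 9 a_2 = 81/2  ->  a_4 = 27/8
Truncated series: y(x) = 1 + 3 x + (9/2) x^2 + (9/2) x^3 + (27/8) x^4 + O(x^5).

a_0 = 1; a_1 = 3; a_2 = 9/2; a_3 = 9/2; a_4 = 27/8


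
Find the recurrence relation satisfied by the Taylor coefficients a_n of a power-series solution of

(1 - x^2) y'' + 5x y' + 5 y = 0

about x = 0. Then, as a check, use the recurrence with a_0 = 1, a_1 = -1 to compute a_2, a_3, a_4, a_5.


Substitute y = sum_n a_n x^n.
(1 - 1 x^2) y'' contributes (n+2)(n+1) a_{n+2} - n(n-1) a_n at x^n.
5 x y'(x) contributes 5 n a_n at x^n.
5 y(x) contributes 5 a_n at x^n.
Matching x^n: (n+2)(n+1) a_{n+2} + (-n(n-1) + 5 n + 5) a_n = 0.
Thus a_{n+2} = (n(n-1) - 5 n - 5) / ((n+1)(n+2)) * a_n.

Check with a_0 = 1, a_1 = -1 (apply the recurrence for n = 0, 1, 2, 3): a_0 = 1, a_1 = -1, a_2 = -5/2, a_3 = 5/3, a_4 = 65/24, a_5 = -7/6.

a_(n+2) = (n(n-1) - 5 n - 5) / ((n+1)(n+2)) * a_n; check: a_0 = 1, a_1 = -1, a_2 = -5/2, a_3 = 5/3, a_4 = 65/24, a_5 = -7/6


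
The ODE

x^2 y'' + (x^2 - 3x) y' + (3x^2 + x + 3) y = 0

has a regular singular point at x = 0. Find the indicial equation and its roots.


Divide by x^2 to reach normal form y'' + P_1(x) y' + P_2(x) y = 0 with P_1(x) = 1 - 3/x and P_2(x) = 3 + 1/x + 3/x^2.
x = 0 is a singular point because the y'-coefficient 1 - 3/x has a pole at x = 0 and the y-coefficient 3 + 1/x + 3/x^2 has a pole at x = 0.
It is a regular singular point because x P_1(x) = p(x) = x - 3 and x^2 P_2(x) = q(x) = 3x^2 + x + 3 are polynomials, hence analytic at x = 0.
p(0) = -3,  q(0) = 3.
Indicial equation: r(r-1) + p(0) r + q(0) = 0, i.e. r^2 + (p(0) - 1) r + q(0) = 0, i.e. r^2 - 4 r + 3 = 0.
Discriminant: (-4)^2 - 4(3) = 4, so r = (4 ± 2)/2.
Solving: r_1 = 3, r_2 = 1.

indicial: r^2 - 4 r + 3 = 0; roots r_1 = 3, r_2 = 1


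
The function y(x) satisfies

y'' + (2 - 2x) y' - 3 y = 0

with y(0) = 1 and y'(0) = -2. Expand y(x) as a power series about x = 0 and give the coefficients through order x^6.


Ansatz: y(x) = sum_{n>=0} a_n x^n, so y'(x) = sum_{n>=1} n a_n x^(n-1) and y''(x) = sum_{n>=2} n(n-1) a_n x^(n-2).
Substitute into P(x) y'' + Q(x) y' + R(x) y = 0 with P(x) = 1, Q(x) = 2 - 2x, R(x) = -3, and match powers of x.
Initial conditions: a_0 = 1, a_1 = -2.
Setting the coefficient of each power of x to zero and solving order by order (substituting the coefficients already found):
  x^0: 2 a_2 + 2 a_1 - 3 a_0 = 0  ->  2 a_2 = -2 a_1 + 3 a_0 = 7  ->  a_2 = 7/2
  x^1: 6 a_3 + 4 a_2 - 5 a_1 = 0  ->  6 a_3 = -4 a_2 + 5 a_1 = -24  ->  a_3 = -4
  x^2: 12 a_4 + 6 a_3 - 7 a_2 = 0  ->  12 a_4 = -6 a_3 + 7 a_2 = 97/2  ->  a_4 = 97/24
  x^3: 20 a_5 + 8 a_4 - 9 a_3 = 0  ->  20 a_5 = -8 a_4 + 9 a_3 = -205/3  ->  a_5 = -41/12
  x^4: 30 a_6 + 10 a_5 - 11 a_4 = 0  ->  30 a_6 = -10 a_5 + 11 a_4 = 629/8  ->  a_6 = 629/240
Truncated series: y(x) = 1 - 2 x + (7/2) x^2 - 4 x^3 + (97/24) x^4 - (41/12) x^5 + (629/240) x^6 + O(x^7).

a_0 = 1; a_1 = -2; a_2 = 7/2; a_3 = -4; a_4 = 97/24; a_5 = -41/12; a_6 = 629/240


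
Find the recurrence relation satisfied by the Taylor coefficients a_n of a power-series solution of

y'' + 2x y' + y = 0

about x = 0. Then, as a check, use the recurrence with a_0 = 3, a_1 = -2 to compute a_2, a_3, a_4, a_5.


Substitute y = sum_n a_n x^n.
y''(x) has coefficient (n+2)(n+1) a_{n+2} at x^n;
2 x y'(x) has coefficient 2 n a_n at x^n (shift);
y(x) has coefficient 1 a_n at x^n.
Matching x^n: (n+2)(n+1) a_{n+2} + (2n + 1) a_n = 0.
Thus a_{n+2} = (-2n - 1) / ((n+1)(n+2)) * a_n.

Check with a_0 = 3, a_1 = -2 (apply the recurrence for n = 0, 1, 2, 3): a_0 = 3, a_1 = -2, a_2 = -3/2, a_3 = 1, a_4 = 5/8, a_5 = -7/20.

a_(n+2) = (-2n - 1) / ((n+1)(n+2)) * a_n; check: a_0 = 3, a_1 = -2, a_2 = -3/2, a_3 = 1, a_4 = 5/8, a_5 = -7/20


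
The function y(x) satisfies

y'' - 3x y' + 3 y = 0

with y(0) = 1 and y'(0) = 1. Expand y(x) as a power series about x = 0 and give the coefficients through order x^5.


Ansatz: y(x) = sum_{n>=0} a_n x^n, so y'(x) = sum_{n>=1} n a_n x^(n-1) and y''(x) = sum_{n>=2} n(n-1) a_n x^(n-2).
Substitute into P(x) y'' + Q(x) y' + R(x) y = 0 with P(x) = 1, Q(x) = -3x, R(x) = 3, and match powers of x.
Initial conditions: a_0 = 1, a_1 = 1.
Setting the coefficient of each power of x to zero and solving order by order (substituting the coefficients already found):
  x^0: 2 a_2 + 3 a_0 = 0  ->  2 a_2 = -3 a_0 = -3  ->  a_2 = -3/2
  x^1: 6 a_3 = 0  ->  a_3 = 0
  x^2: 12 a_4 - 3 a_2 = 0  ->  12 a_4 = 3 a_2 = -9/2  ->  a_4 = -3/8
  x^3: 20 a_5 - 6 a_3 = 0  ->  20 a_5 = 6 a_3 = 0  ->  a_5 = 0
Truncated series: y(x) = 1 + x - (3/2) x^2 - (3/8) x^4 + O(x^6).

a_0 = 1; a_1 = 1; a_2 = -3/2; a_3 = 0; a_4 = -3/8; a_5 = 0


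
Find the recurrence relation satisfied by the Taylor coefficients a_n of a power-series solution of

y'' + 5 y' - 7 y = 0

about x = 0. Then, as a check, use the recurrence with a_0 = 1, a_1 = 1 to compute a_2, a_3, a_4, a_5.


Substitute y = sum_n a_n x^n.
y''(x) has coefficient (n+2)(n+1) a_{n+2} at x^n;
5 y'(x) has coefficient 5 (n+1) a_{n+1} at x^n;
-7 y(x) has coefficient -7 a_n at x^n.
Matching x^n: (n+2)(n+1) a_{n+2} + 5 (n+1) a_{n+1} - 7 a_n = 0.
Thus a_{n+2} = [-5 (n+1) a_{n+1} + 7 a_n] / ((n+1)(n+2)).

Check with a_0 = 1, a_1 = 1 (apply the recurrence for n = 0, 1, 2, 3): a_0 = 1, a_1 = 1, a_2 = 1, a_3 = -1/2, a_4 = 29/24, a_5 = -83/60.

a_(n+2) = [-5 (n+1) a_(n+1) + 7 a_n] / ((n+1)(n+2)); check: a_0 = 1, a_1 = 1, a_2 = 1, a_3 = -1/2, a_4 = 29/24, a_5 = -83/60


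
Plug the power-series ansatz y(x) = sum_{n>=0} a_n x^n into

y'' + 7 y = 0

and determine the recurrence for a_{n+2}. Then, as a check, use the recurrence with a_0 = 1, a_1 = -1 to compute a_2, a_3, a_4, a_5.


Substitute y = sum_n a_n x^n into y'' + (const) y = 0.
y''(x) = sum_{n>=0} (n+2)(n+1) a_{n+2} x^n.
The ODE becomes sum_n [(n+2)(n+1) a_{n+2} + 7 a_n] x^n = 0.
Setting each coefficient to zero gives the recurrence:
  (n+2)(n+1) a_{n+2} + 7 a_n = 0,
  a_{n+2} = -7 / ((n+1)(n+2)) a_n.

Check with a_0 = 1, a_1 = -1 (apply the recurrence for n = 0, 1, 2, 3): a_0 = 1, a_1 = -1, a_2 = -7/2, a_3 = 7/6, a_4 = 49/24, a_5 = -49/120.

a_{n+2} = -7/((n+1)(n+2)) * a_n; check: a_0 = 1, a_1 = -1, a_2 = -7/2, a_3 = 7/6, a_4 = 49/24, a_5 = -49/120


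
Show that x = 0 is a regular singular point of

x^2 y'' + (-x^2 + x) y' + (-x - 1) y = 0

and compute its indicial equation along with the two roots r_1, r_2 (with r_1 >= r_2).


Divide by x^2 to reach normal form y'' + P_1(x) y' + P_2(x) y = 0 with P_1(x) = -1 + 1/x and P_2(x) = -1/x - 1/x^2.
x = 0 is a singular point because the y'-coefficient -1 + 1/x has a pole at x = 0 and the y-coefficient -1/x - 1/x^2 has a pole at x = 0.
It is a regular singular point because x P_1(x) = p(x) = 1 - x and x^2 P_2(x) = q(x) = -x - 1 are polynomials, hence analytic at x = 0.
p(0) = 1,  q(0) = -1.
Indicial equation: r(r-1) + p(0) r + q(0) = 0, i.e. r^2 + (p(0) - 1) r + q(0) = 0, i.e. r^2 - 1 = 0.
Discriminant: (0)^2 - 4(-1) = 4, so r = (0 ± 2)/2.
Solving: r_1 = 1, r_2 = -1.

indicial: r^2 - 1 = 0; roots r_1 = 1, r_2 = -1


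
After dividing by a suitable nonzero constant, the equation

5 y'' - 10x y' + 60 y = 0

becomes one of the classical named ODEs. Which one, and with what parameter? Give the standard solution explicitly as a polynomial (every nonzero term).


All three coefficients share the factor 5; dividing through by 5 gives  y'' - 2x y' + 12 y = 0.
This matches the Hermite equation y'' - 2x y' + 2n y = 0 with 2n = 12, so n = 6; the polynomial solution is H_6(x).
With y = sum_k a_k x^k, matching x^k gives (k+2)(k+1) a_{k+2} = 2(k - n) a_k = 2(k - 6) a_k. The right side vanishes at k = 6, so the series with the parity of 6 terminates at degree 6.
Standard normalization: leading coefficient of H_n is 2^n, so a_6 = 2^6 = 64. Work downward with a_k = (k+1)(k+2) a_{k+2} / (2(k - n)):
  a_4 = (5)(6)(64) / (2(4 - 6)) = 1920/(-4) = -480
  a_2 = (3)(4)(-480) / (2(2 - 6)) = -5760/(-8) = 720
  a_0 = (1)(2)(720) / (2(0 - 6)) = 1440/(-12) = -120
Hence H_6(x) = 64 x^6 - 480 x^4 + 720 x^2 - 120.

H_6(x); series = 64 x^6 - 480 x^4 + 720 x^2 - 120


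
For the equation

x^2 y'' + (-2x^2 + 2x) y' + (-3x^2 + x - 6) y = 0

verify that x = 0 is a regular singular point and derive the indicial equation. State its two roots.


Divide by x^2 to reach normal form y'' + P_1(x) y' + P_2(x) y = 0 with P_1(x) = -2 + 2/x and P_2(x) = -3 + 1/x - 6/x^2.
x = 0 is a singular point because the y'-coefficient -2 + 2/x has a pole at x = 0 and the y-coefficient -3 + 1/x - 6/x^2 has a pole at x = 0.
It is a regular singular point because x P_1(x) = p(x) = 2 - 2x and x^2 P_2(x) = q(x) = -3x^2 + x - 6 are polynomials, hence analytic at x = 0.
p(0) = 2,  q(0) = -6.
Indicial equation: r(r-1) + p(0) r + q(0) = 0, i.e. r^2 + (p(0) - 1) r + q(0) = 0, i.e. r^2 + 1 r - 6 = 0.
Discriminant: (1)^2 - 4(-6) = 25, so r = (-1 ± 5)/2.
Solving: r_1 = 2, r_2 = -3.

indicial: r^2 + 1 r - 6 = 0; roots r_1 = 2, r_2 = -3


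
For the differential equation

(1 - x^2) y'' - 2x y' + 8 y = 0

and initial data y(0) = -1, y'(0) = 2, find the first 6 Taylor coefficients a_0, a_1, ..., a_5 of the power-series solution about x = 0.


Ansatz: y(x) = sum_{n>=0} a_n x^n, so y'(x) = sum_{n>=1} n a_n x^(n-1) and y''(x) = sum_{n>=2} n(n-1) a_n x^(n-2).
Substitute into P(x) y'' + Q(x) y' + R(x) y = 0 with P(x) = 1 - x^2, Q(x) = -2x, R(x) = 8, and match powers of x.
Initial conditions: a_0 = -1, a_1 = 2.
Setting the coefficient of each power of x to zero and solving order by order (substituting the coefficients already found):
  x^0: 2 a_2 + 8 a_0 = 0  ->  2 a_2 = -8 a_0 = 8  ->  a_2 = 4
  x^1: 6 a_3 + 6 a_1 = 0  ->  6 a_3 = -6 a_1 = -12  ->  a_3 = -2
  x^2: 12 a_4 + 2 a_2 = 0  ->  12 a_4 = -2 a_2 = -8  ->  a_4 = -2/3
  x^3: 20 a_5 - 4 a_3 = 0  ->  20 a_5 = 4 a_3 = -8  ->  a_5 = -2/5
Truncated series: y(x) = -1 + 2 x + 4 x^2 - 2 x^3 - (2/3) x^4 - (2/5) x^5 + O(x^6).

a_0 = -1; a_1 = 2; a_2 = 4; a_3 = -2; a_4 = -2/3; a_5 = -2/5


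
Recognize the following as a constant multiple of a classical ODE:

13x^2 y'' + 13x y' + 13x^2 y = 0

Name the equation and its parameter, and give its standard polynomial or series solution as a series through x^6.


All three coefficients share the factor 13; dividing through by 13 gives  x^2 y'' + x y' + x^2 y = 0.
This matches the Bessel equation x^2 y'' + x y' + (x^2 - nu^2) y = 0 with nu^2 = 0, so nu = 0; the solution bounded at x = 0 is J_0(x).
Frobenius at x = 0: indicial roots ±nu; for r = nu the recurrence k(k + 2nu) c_k = -c_{k-2} gives the standard series J_nu(x) = sum_{k>=0} (-1)^k / (k! (k+nu)!) (x/2)^(2k+nu). Evaluate the first 4 terms:
  k = 0: (-1)^0 / (0! * 0! * 2^0) x^0 = 1/(1*1*1) x^0 = (1) x^0
  k = 1: (-1)^1 / (1! * 1! * 2^2) x^2 = -1/(1*1*4) x^2 = (-1/4) x^2
  k = 2: (-1)^2 / (2! * 2! * 2^4) x^4 = 1/(2*2*16) x^4 = (1/64) x^4
  k = 3: (-1)^3 / (3! * 3! * 2^6) x^6 = -1/(6*6*64) x^6 = (-1/2304) x^6
Hence J_0(x) = -x^6/2304 + x^4/64 - x^2/4 + 1 + ....

J_0(x); series = -x^6/2304 + x^4/64 - x^2/4 + 1


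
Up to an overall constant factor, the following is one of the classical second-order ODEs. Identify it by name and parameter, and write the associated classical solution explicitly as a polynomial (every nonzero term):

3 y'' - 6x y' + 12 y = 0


All three coefficients share the factor 3; dividing through by 3 gives  y'' - 2x y' + 4 y = 0.
This matches the Hermite equation y'' - 2x y' + 2n y = 0 with 2n = 4, so n = 2; the polynomial solution is H_2(x).
With y = sum_k a_k x^k, matching x^k gives (k+2)(k+1) a_{k+2} = 2(k - n) a_k = 2(k - 2) a_k. The right side vanishes at k = 2, so the series with the parity of 2 terminates at degree 2.
Standard normalization: leading coefficient of H_n is 2^n, so a_2 = 2^2 = 4. Work downward with a_k = (k+1)(k+2) a_{k+2} / (2(k - n)):
  a_0 = (1)(2)(4) / (2(0 - 2)) = 8/(-4) = -2
Hence H_2(x) = 4 x^2 - 2.

H_2(x); series = 4 x^2 - 2


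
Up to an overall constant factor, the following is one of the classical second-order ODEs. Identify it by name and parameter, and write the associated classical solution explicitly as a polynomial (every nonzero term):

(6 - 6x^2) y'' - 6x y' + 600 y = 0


All three coefficients share the factor 6; dividing through by 6 gives  (1 - x^2) y'' - x y' + 100 y = 0.
This matches the Chebyshev equation (1 - x^2) y'' - x y' + n^2 y = 0 (note the -x y' term, not -2x y') with n^2 = 100, so n = 10; the polynomial solution is T_10(x).
With y = sum_k a_k x^k, matching x^k gives (k+2)(k+1) a_{k+2} = (k^2 - n^2) a_k = (k - 10)(k + 10) a_k. The right side vanishes at k = 10, so the series with the parity of 10 terminates at degree 10.
Standard normalization: leading coefficient of T_n is 2^(n-1), so a_10 = 2^9 = 512. Work downward with a_k = (k+1)(k+2) a_{k+2} / ((k - 10)(k + 10)):
  a_8 = (9)(10)(512) / ((8 - 10)(8 + 10)) = 46080/(-36) = -1280
  a_6 = (7)(8)(-1280) / ((6 - 10)(6 + 10)) = -71680/(-64) = 1120
  a_4 = (5)(6)(1120) / ((4 - 10)(4 + 10)) = 33600/(-84) = -400
  a_2 = (3)(4)(-400) / ((2 - 10)(2 + 10)) = -4800/(-96) = 50
  a_0 = (1)(2)(50) / ((0 - 10)(0 + 10)) = 100/(-100) = -1
Hence T_10(x) = 512 x^10 - 1280 x^8 + 1120 x^6 - 400 x^4 + 50 x^2 - 1.

T_10(x); series = 512 x^10 - 1280 x^8 + 1120 x^6 - 400 x^4 + 50 x^2 - 1


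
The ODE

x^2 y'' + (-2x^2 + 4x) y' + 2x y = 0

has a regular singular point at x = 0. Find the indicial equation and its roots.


Divide by x^2 to reach normal form y'' + P_1(x) y' + P_2(x) y = 0 with P_1(x) = -2 + 4/x and P_2(x) = 2/x.
x = 0 is a singular point because the y'-coefficient -2 + 4/x has a pole at x = 0 and the y-coefficient 2/x has a pole at x = 0.
It is a regular singular point because x P_1(x) = p(x) = 4 - 2x and x^2 P_2(x) = q(x) = 2x are polynomials, hence analytic at x = 0.
p(0) = 4,  q(0) = 0.
Indicial equation: r(r-1) + p(0) r + q(0) = 0, i.e. r^2 + (p(0) - 1) r + q(0) = 0, i.e. r^2 + 3 r = 0.
Discriminant: (3)^2 - 4(0) = 9, so r = (-3 ± 3)/2.
Solving: r_1 = 0, r_2 = -3.

indicial: r^2 + 3 r = 0; roots r_1 = 0, r_2 = -3


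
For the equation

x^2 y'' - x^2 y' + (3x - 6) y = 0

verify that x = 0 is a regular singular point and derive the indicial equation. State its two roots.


Divide by x^2 to reach normal form y'' + P_1(x) y' + P_2(x) y = 0 with P_1(x) = -1 and P_2(x) = 3/x - 6/x^2.
x = 0 is a singular point because the y-coefficient 3/x - 6/x^2 has a pole at x = 0.
It is a regular singular point because x P_1(x) = p(x) = -x and x^2 P_2(x) = q(x) = 3x - 6 are polynomials, hence analytic at x = 0.
p(0) = 0,  q(0) = -6.
Indicial equation: r(r-1) + p(0) r + q(0) = 0, i.e. r^2 + (p(0) - 1) r + q(0) = 0, i.e. r^2 - 1 r - 6 = 0.
Discriminant: (-1)^2 - 4(-6) = 25, so r = (1 ± 5)/2.
Solving: r_1 = 3, r_2 = -2.

indicial: r^2 - 1 r - 6 = 0; roots r_1 = 3, r_2 = -2


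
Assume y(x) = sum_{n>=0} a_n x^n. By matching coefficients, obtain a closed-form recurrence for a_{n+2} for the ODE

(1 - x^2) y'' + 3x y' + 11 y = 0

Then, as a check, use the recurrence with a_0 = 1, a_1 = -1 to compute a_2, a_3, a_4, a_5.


Substitute y = sum_n a_n x^n.
(1 - 1 x^2) y'' contributes (n+2)(n+1) a_{n+2} - n(n-1) a_n at x^n.
3 x y'(x) contributes 3 n a_n at x^n.
11 y(x) contributes 11 a_n at x^n.
Matching x^n: (n+2)(n+1) a_{n+2} + (-n(n-1) + 3 n + 11) a_n = 0.
Thus a_{n+2} = (n(n-1) - 3 n - 11) / ((n+1)(n+2)) * a_n.

Check with a_0 = 1, a_1 = -1 (apply the recurrence for n = 0, 1, 2, 3): a_0 = 1, a_1 = -1, a_2 = -11/2, a_3 = 7/3, a_4 = 55/8, a_5 = -49/30.

a_(n+2) = (n(n-1) - 3 n - 11) / ((n+1)(n+2)) * a_n; check: a_0 = 1, a_1 = -1, a_2 = -11/2, a_3 = 7/3, a_4 = 55/8, a_5 = -49/30


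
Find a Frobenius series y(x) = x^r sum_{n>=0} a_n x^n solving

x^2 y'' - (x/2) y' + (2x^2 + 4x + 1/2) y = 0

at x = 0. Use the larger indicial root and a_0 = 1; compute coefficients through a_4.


Write in Frobenius form y'' + (p(x)/x) y' + (q(x)/x^2) y = 0:
  p(x) = -1/2,  q(x) = 2x^2 + 4x + 1/2.
Indicial equation: r(r-1) + (-1/2) r + (1/2) = 0 -> roots r_1 = 1, r_2 = 1/2.
Take r = r_1 = 1. Let y(x) = x^r sum_{n>=0} a_n x^n with a_0 = 1.
Substitute y = x^r sum a_n x^n and match x^{r+n}. The recurrence is
  D(n) a_n + 4 a_{n-1} + 2 a_{n-2} = 0,  where D(n) = (r+n)(r+n-1) + (-1/2)(r+n) + (1/2).
  a_n = [-4 a_{n-1} - 2 a_{n-2}] / D(n).
Since the indicial polynomial factors as (r - r_1)(r - r_2), D(n) = (r_1 + n - r_1)(r_1 + n - r_2) = n(n + 1/2).
Evaluating step by step (a_0 = 1):
  n = 1: D(1) = 1(1 + 1/2) = 3/2; numerator = -4(1) = -4; a_1 = (-4)/(3/2) = -8/3
  n = 2: D(2) = 2(2 + 1/2) = 5; numerator = -4(-8/3) - 2(1) = 26/3; a_2 = (26/3)/(5) = 26/15
  n = 3: D(3) = 3(3 + 1/2) = 21/2; numerator = -4(26/15) - 2(-8/3) = -8/5; a_3 = (-8/5)/(21/2) = -16/105
  n = 4: D(4) = 4(4 + 1/2) = 18; numerator = -4(-16/105) - 2(26/15) = -20/7; a_4 = (-20/7)/(18) = -10/63

r = 1; a_0 = 1; a_1 = -8/3; a_2 = 26/15; a_3 = -16/105; a_4 = -10/63


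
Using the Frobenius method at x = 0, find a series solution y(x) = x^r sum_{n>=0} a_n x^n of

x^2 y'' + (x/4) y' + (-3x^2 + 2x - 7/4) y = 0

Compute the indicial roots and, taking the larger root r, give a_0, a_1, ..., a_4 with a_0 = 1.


Write in Frobenius form y'' + (p(x)/x) y' + (q(x)/x^2) y = 0:
  p(x) = 1/4,  q(x) = -3x^2 + 2x - 7/4.
Indicial equation: r(r-1) + (1/4) r + (-7/4) = 0 -> roots r_1 = 7/4, r_2 = -1.
Take r = r_1 = 7/4. Let y(x) = x^r sum_{n>=0} a_n x^n with a_0 = 1.
Substitute y = x^r sum a_n x^n and match x^{r+n}. The recurrence is
  D(n) a_n + 2 a_{n-1} - 3 a_{n-2} = 0,  where D(n) = (r+n)(r+n-1) + (1/4)(r+n) + (-7/4).
  a_n = [-2 a_{n-1} + 3 a_{n-2}] / D(n).
Since the indicial polynomial factors as (r - r_1)(r - r_2), D(n) = (r_1 + n - r_1)(r_1 + n - r_2) = n(n + 11/4).
Evaluating step by step (a_0 = 1):
  n = 1: D(1) = 1(1 + 11/4) = 15/4; numerator = -2(1) = -2; a_1 = (-2)/(15/4) = -8/15
  n = 2: D(2) = 2(2 + 11/4) = 19/2; numerator = -2(-8/15) + 3(1) = 61/15; a_2 = (61/15)/(19/2) = 122/285
  n = 3: D(3) = 3(3 + 11/4) = 69/4; numerator = -2(122/285) + 3(-8/15) = -140/57; a_3 = (-140/57)/(69/4) = -560/3933
  n = 4: D(4) = 4(4 + 11/4) = 27; numerator = -2(-560/3933) + 3(122/285) = 30854/19665; a_4 = (30854/19665)/(27) = 30854/530955

r = 7/4; a_0 = 1; a_1 = -8/15; a_2 = 122/285; a_3 = -560/3933; a_4 = 30854/530955


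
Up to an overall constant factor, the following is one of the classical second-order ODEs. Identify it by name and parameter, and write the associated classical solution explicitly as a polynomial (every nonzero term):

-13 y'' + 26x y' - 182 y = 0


All three coefficients share the factor -13; dividing through by -13 gives  y'' - 2x y' + 14 y = 0.
This matches the Hermite equation y'' - 2x y' + 2n y = 0 with 2n = 14, so n = 7; the polynomial solution is H_7(x).
With y = sum_k a_k x^k, matching x^k gives (k+2)(k+1) a_{k+2} = 2(k - n) a_k = 2(k - 7) a_k. The right side vanishes at k = 7, so the series with the parity of 7 terminates at degree 7.
Standard normalization: leading coefficient of H_n is 2^n, so a_7 = 2^7 = 128. Work downward with a_k = (k+1)(k+2) a_{k+2} / (2(k - n)):
  a_5 = (6)(7)(128) / (2(5 - 7)) = 5376/(-4) = -1344
  a_3 = (4)(5)(-1344) / (2(3 - 7)) = -26880/(-8) = 3360
  a_1 = (2)(3)(3360) / (2(1 - 7)) = 20160/(-12) = -1680
Hence H_7(x) = 128 x^7 - 1344 x^5 + 3360 x^3 - 1680 x.

H_7(x); series = 128 x^7 - 1344 x^5 + 3360 x^3 - 1680 x


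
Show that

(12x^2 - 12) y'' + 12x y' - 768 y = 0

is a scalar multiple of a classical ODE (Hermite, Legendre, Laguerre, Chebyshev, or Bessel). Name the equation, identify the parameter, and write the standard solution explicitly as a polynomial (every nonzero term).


All three coefficients share the factor -12; dividing through by -12 gives  (1 - x^2) y'' - x y' + 64 y = 0.
This matches the Chebyshev equation (1 - x^2) y'' - x y' + n^2 y = 0 (note the -x y' term, not -2x y') with n^2 = 64, so n = 8; the polynomial solution is T_8(x).
With y = sum_k a_k x^k, matching x^k gives (k+2)(k+1) a_{k+2} = (k^2 - n^2) a_k = (k - 8)(k + 8) a_k. The right side vanishes at k = 8, so the series with the parity of 8 terminates at degree 8.
Standard normalization: leading coefficient of T_n is 2^(n-1), so a_8 = 2^7 = 128. Work downward with a_k = (k+1)(k+2) a_{k+2} / ((k - 8)(k + 8)):
  a_6 = (7)(8)(128) / ((6 - 8)(6 + 8)) = 7168/(-28) = -256
  a_4 = (5)(6)(-256) / ((4 - 8)(4 + 8)) = -7680/(-48) = 160
  a_2 = (3)(4)(160) / ((2 - 8)(2 + 8)) = 1920/(-60) = -32
  a_0 = (1)(2)(-32) / ((0 - 8)(0 + 8)) = -64/(-64) = 1
Hence T_8(x) = 128 x^8 - 256 x^6 + 160 x^4 - 32 x^2 + 1.

T_8(x); series = 128 x^8 - 256 x^6 + 160 x^4 - 32 x^2 + 1


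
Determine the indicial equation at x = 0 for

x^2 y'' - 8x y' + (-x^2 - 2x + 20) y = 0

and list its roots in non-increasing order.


Divide by x^2 to reach normal form y'' + P_1(x) y' + P_2(x) y = 0 with P_1(x) = -8/x and P_2(x) = -1 - 2/x + 20/x^2.
x = 0 is a singular point because the y'-coefficient -8/x has a pole at x = 0 and the y-coefficient -1 - 2/x + 20/x^2 has a pole at x = 0.
It is a regular singular point because x P_1(x) = p(x) = -8 and x^2 P_2(x) = q(x) = -x^2 - 2x + 20 are polynomials, hence analytic at x = 0.
p(0) = -8,  q(0) = 20.
Indicial equation: r(r-1) + p(0) r + q(0) = 0, i.e. r^2 + (p(0) - 1) r + q(0) = 0, i.e. r^2 - 9 r + 20 = 0.
Discriminant: (-9)^2 - 4(20) = 1, so r = (9 ± 1)/2.
Solving: r_1 = 5, r_2 = 4.

indicial: r^2 - 9 r + 20 = 0; roots r_1 = 5, r_2 = 4


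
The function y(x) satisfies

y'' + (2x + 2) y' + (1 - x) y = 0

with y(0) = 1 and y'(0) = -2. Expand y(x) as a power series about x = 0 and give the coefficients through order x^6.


Ansatz: y(x) = sum_{n>=0} a_n x^n, so y'(x) = sum_{n>=1} n a_n x^(n-1) and y''(x) = sum_{n>=2} n(n-1) a_n x^(n-2).
Substitute into P(x) y'' + Q(x) y' + R(x) y = 0 with P(x) = 1, Q(x) = 2x + 2, R(x) = 1 - x, and match powers of x.
Initial conditions: a_0 = 1, a_1 = -2.
Setting the coefficient of each power of x to zero and solving order by order (substituting the coefficients already found):
  x^0: 2 a_2 + 2 a_1 + a_0 = 0  ->  2 a_2 = -2 a_1 - a_0 = 3  ->  a_2 = 3/2
  x^1: 6 a_3 + 4 a_2 + 3 a_1 - a_0 = 0  ->  6 a_3 = -4 a_2 - 3 a_1 + a_0 = 1  ->  a_3 = 1/6
  x^2: 12 a_4 + 6 a_3 + 5 a_2 - a_1 = 0  ->  12 a_4 = -6 a_3 - 5 a_2 + a_1 = -21/2  ->  a_4 = -7/8
  x^3: 20 a_5 + 8 a_4 + 7 a_3 - a_2 = 0  ->  20 a_5 = -8 a_4 - 7 a_3 + a_2 = 22/3  ->  a_5 = 11/30
  x^4: 30 a_6 + 10 a_5 + 9 a_4 - a_3 = 0  ->  30 a_6 = -10 a_5 - 9 a_4 + a_3 = 35/8  ->  a_6 = 7/48
Truncated series: y(x) = 1 - 2 x + (3/2) x^2 + (1/6) x^3 - (7/8) x^4 + (11/30) x^5 + (7/48) x^6 + O(x^7).

a_0 = 1; a_1 = -2; a_2 = 3/2; a_3 = 1/6; a_4 = -7/8; a_5 = 11/30; a_6 = 7/48


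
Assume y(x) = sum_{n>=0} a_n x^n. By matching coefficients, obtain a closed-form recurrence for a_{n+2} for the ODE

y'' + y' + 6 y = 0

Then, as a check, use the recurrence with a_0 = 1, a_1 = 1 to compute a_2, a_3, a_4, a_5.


Substitute y = sum_n a_n x^n.
y''(x) has coefficient (n+2)(n+1) a_{n+2} at x^n;
y'(x) has coefficient (n+1) a_{n+1} at x^n;
6 y(x) has coefficient 6 a_n at x^n.
Matching x^n: (n+2)(n+1) a_{n+2} + (n+1) a_{n+1} + 6 a_n = 0.
Thus a_{n+2} = [-(n+1) a_{n+1} - 6 a_n] / ((n+1)(n+2)).

Check with a_0 = 1, a_1 = 1 (apply the recurrence for n = 0, 1, 2, 3): a_0 = 1, a_1 = 1, a_2 = -7/2, a_3 = 1/6, a_4 = 41/24, a_5 = -47/120.

a_(n+2) = [-(n+1) a_(n+1) - 6 a_n] / ((n+1)(n+2)); check: a_0 = 1, a_1 = 1, a_2 = -7/2, a_3 = 1/6, a_4 = 41/24, a_5 = -47/120


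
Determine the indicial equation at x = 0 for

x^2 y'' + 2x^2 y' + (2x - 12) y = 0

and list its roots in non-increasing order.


Divide by x^2 to reach normal form y'' + P_1(x) y' + P_2(x) y = 0 with P_1(x) = 2 and P_2(x) = 2/x - 12/x^2.
x = 0 is a singular point because the y-coefficient 2/x - 12/x^2 has a pole at x = 0.
It is a regular singular point because x P_1(x) = p(x) = 2x and x^2 P_2(x) = q(x) = 2x - 12 are polynomials, hence analytic at x = 0.
p(0) = 0,  q(0) = -12.
Indicial equation: r(r-1) + p(0) r + q(0) = 0, i.e. r^2 + (p(0) - 1) r + q(0) = 0, i.e. r^2 - 1 r - 12 = 0.
Discriminant: (-1)^2 - 4(-12) = 49, so r = (1 ± 7)/2.
Solving: r_1 = 4, r_2 = -3.

indicial: r^2 - 1 r - 12 = 0; roots r_1 = 4, r_2 = -3


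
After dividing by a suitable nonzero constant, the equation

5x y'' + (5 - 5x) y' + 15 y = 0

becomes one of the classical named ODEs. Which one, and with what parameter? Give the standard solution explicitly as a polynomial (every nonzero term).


All three coefficients share the factor 5; dividing through by 5 gives  x y'' + (1 - x) y' + 3 y = 0.
This matches the Laguerre equation x y'' + (1 - x) y' + n y = 0 with n = 3; the polynomial solution is L_3(x).
With y = sum_k a_k x^k, matching x^k gives (k+1)k a_{k+1} + (k+1) a_{k+1} - k a_k + n a_k = 0, i.e. (k+1)^2 a_{k+1} = (k - n) a_k = (k - 3) a_k. The right side vanishes at k = 3, so the series terminates at degree 3.
Standard normalization L_n(0) = 1 gives a_0 = 1. Work upward with a_{k+1} = (k - 3) a_k / (k+1)^2:
  a_1 = (0 - 3)(1) / 1^2 = -3/1 = -3
  a_2 = (1 - 3)(-3) / 2^2 = 6/4 = 3/2
  a_3 = (2 - 3)(3/2) / 3^2 = (-3/2)/9 = -1/6
Hence L_3(x) = -x^3/6 + 3 x^2/2 - 3 x + 1.

L_3(x); series = -x^3/6 + 3 x^2/2 - 3 x + 1


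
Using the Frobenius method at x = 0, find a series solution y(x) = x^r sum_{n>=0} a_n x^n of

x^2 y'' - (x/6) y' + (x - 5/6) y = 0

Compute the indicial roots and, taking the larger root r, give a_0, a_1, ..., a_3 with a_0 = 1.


Write in Frobenius form y'' + (p(x)/x) y' + (q(x)/x^2) y = 0:
  p(x) = -1/6,  q(x) = x - 5/6.
Indicial equation: r(r-1) + (-1/6) r + (-5/6) = 0 -> roots r_1 = 5/3, r_2 = -1/2.
Take r = r_1 = 5/3. Let y(x) = x^r sum_{n>=0} a_n x^n with a_0 = 1.
Substitute y = x^r sum a_n x^n and match x^{r+n}. The recurrence is
  D(n) a_n + 1 a_{n-1} = 0,  where D(n) = (r+n)(r+n-1) + (-1/6)(r+n) + (-5/6).
  a_n = -1 / D(n) * a_{n-1}.
Since the indicial polynomial factors as (r - r_1)(r - r_2), D(n) = (r_1 + n - r_1)(r_1 + n - r_2) = n(n + 13/6).
Evaluating step by step (a_0 = 1):
  n = 1: D(1) = 1(1 + 13/6) = 19/6; numerator = -1(1) = -1; a_1 = (-1)/(19/6) = -6/19
  n = 2: D(2) = 2(2 + 13/6) = 25/3; numerator = -1(-6/19) = 6/19; a_2 = (6/19)/(25/3) = 18/475
  n = 3: D(3) = 3(3 + 13/6) = 31/2; numerator = -1(18/475) = -18/475; a_3 = (-18/475)/(31/2) = -36/14725

r = 5/3; a_0 = 1; a_1 = -6/19; a_2 = 18/475; a_3 = -36/14725


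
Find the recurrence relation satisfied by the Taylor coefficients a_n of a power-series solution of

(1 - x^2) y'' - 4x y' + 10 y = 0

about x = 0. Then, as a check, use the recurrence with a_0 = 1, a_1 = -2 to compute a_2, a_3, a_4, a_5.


Substitute y = sum_n a_n x^n.
(1 - 1 x^2) y'' contributes (n+2)(n+1) a_{n+2} - n(n-1) a_n at x^n.
-4 x y'(x) contributes -4 n a_n at x^n.
10 y(x) contributes 10 a_n at x^n.
Matching x^n: (n+2)(n+1) a_{n+2} + (-n(n-1) - 4 n + 10) a_n = 0.
Thus a_{n+2} = (n(n-1) + 4 n - 10) / ((n+1)(n+2)) * a_n.

Check with a_0 = 1, a_1 = -2 (apply the recurrence for n = 0, 1, 2, 3): a_0 = 1, a_1 = -2, a_2 = -5, a_3 = 2, a_4 = 0, a_5 = 4/5.

a_(n+2) = (n(n-1) + 4 n - 10) / ((n+1)(n+2)) * a_n; check: a_0 = 1, a_1 = -2, a_2 = -5, a_3 = 2, a_4 = 0, a_5 = 4/5


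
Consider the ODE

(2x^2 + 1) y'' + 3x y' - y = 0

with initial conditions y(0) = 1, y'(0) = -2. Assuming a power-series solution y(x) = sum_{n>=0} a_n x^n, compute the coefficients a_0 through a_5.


Ansatz: y(x) = sum_{n>=0} a_n x^n, so y'(x) = sum_{n>=1} n a_n x^(n-1) and y''(x) = sum_{n>=2} n(n-1) a_n x^(n-2).
Substitute into P(x) y'' + Q(x) y' + R(x) y = 0 with P(x) = 2x^2 + 1, Q(x) = 3x, R(x) = -1, and match powers of x.
Initial conditions: a_0 = 1, a_1 = -2.
Setting the coefficient of each power of x to zero and solving order by order (substituting the coefficients already found):
  x^0: 2 a_2 - a_0 = 0  ->  2 a_2 = a_0 = 1  ->  a_2 = 1/2
  x^1: 6 a_3 + 2 a_1 = 0  ->  6 a_3 = -2 a_1 = 4  ->  a_3 = 2/3
  x^2: 12 a_4 + 9 a_2 = 0  ->  12 a_4 = -9 a_2 = -9/2  ->  a_4 = -3/8
  x^3: 20 a_5 + 20 a_3 = 0  ->  20 a_5 = -20 a_3 = -40/3  ->  a_5 = -2/3
Truncated series: y(x) = 1 - 2 x + (1/2) x^2 + (2/3) x^3 - (3/8) x^4 - (2/3) x^5 + O(x^6).

a_0 = 1; a_1 = -2; a_2 = 1/2; a_3 = 2/3; a_4 = -3/8; a_5 = -2/3


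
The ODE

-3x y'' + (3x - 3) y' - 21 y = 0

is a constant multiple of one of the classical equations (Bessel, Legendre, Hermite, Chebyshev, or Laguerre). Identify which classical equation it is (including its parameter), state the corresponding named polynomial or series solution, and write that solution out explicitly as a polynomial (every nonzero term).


All three coefficients share the factor -3; dividing through by -3 gives  x y'' + (1 - x) y' + 7 y = 0.
This matches the Laguerre equation x y'' + (1 - x) y' + n y = 0 with n = 7; the polynomial solution is L_7(x).
With y = sum_k a_k x^k, matching x^k gives (k+1)k a_{k+1} + (k+1) a_{k+1} - k a_k + n a_k = 0, i.e. (k+1)^2 a_{k+1} = (k - n) a_k = (k - 7) a_k. The right side vanishes at k = 7, so the series terminates at degree 7.
Standard normalization L_n(0) = 1 gives a_0 = 1. Work upward with a_{k+1} = (k - 7) a_k / (k+1)^2:
  a_1 = (0 - 7)(1) / 1^2 = -7/1 = -7
  a_2 = (1 - 7)(-7) / 2^2 = 42/4 = 21/2
  a_3 = (2 - 7)(21/2) / 3^2 = (-105/2)/9 = -35/6
  a_4 = (3 - 7)(-35/6) / 4^2 = (70/3)/16 = 35/24
  a_5 = (4 - 7)(35/24) / 5^2 = (-35/8)/25 = -7/40
  a_6 = (5 - 7)(-7/40) / 6^2 = (7/20)/36 = 7/720
  a_7 = (6 - 7)(7/720) / 7^2 = (-7/720)/49 = -1/5040
Hence L_7(x) = -x^7/5040 + 7 x^6/720 - 7 x^5/40 + 35 x^4/24 - 35 x^3/6 + 21 x^2/2 - 7 x + 1.

L_7(x); series = -x^7/5040 + 7 x^6/720 - 7 x^5/40 + 35 x^4/24 - 35 x^3/6 + 21 x^2/2 - 7 x + 1


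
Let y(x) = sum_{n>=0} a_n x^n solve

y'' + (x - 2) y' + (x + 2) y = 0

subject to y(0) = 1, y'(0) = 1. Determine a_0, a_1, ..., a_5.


Ansatz: y(x) = sum_{n>=0} a_n x^n, so y'(x) = sum_{n>=1} n a_n x^(n-1) and y''(x) = sum_{n>=2} n(n-1) a_n x^(n-2).
Substitute into P(x) y'' + Q(x) y' + R(x) y = 0 with P(x) = 1, Q(x) = x - 2, R(x) = x + 2, and match powers of x.
Initial conditions: a_0 = 1, a_1 = 1.
Setting the coefficient of each power of x to zero and solving order by order (substituting the coefficients already found):
  x^0: 2 a_2 - 2 a_1 + 2 a_0 = 0  ->  2 a_2 = 2 a_1 - 2 a_0 = 0  ->  a_2 = 0
  x^1: 6 a_3 - 4 a_2 + 3 a_1 + a_0 = 0  ->  6 a_3 = 4 a_2 - 3 a_1 - a_0 = -4  ->  a_3 = -2/3
  x^2: 12 a_4 - 6 a_3 + 4 a_2 + a_1 = 0  ->  12 a_4 = 6 a_3 - 4 a_2 - a_1 = -5  ->  a_4 = -5/12
  x^3: 20 a_5 - 8 a_4 + 5 a_3 + a_2 = 0  ->  20 a_5 = 8 a_4 - 5 a_3 - a_2 = 0  ->  a_5 = 0
Truncated series: y(x) = 1 + x - (2/3) x^3 - (5/12) x^4 + O(x^6).

a_0 = 1; a_1 = 1; a_2 = 0; a_3 = -2/3; a_4 = -5/12; a_5 = 0


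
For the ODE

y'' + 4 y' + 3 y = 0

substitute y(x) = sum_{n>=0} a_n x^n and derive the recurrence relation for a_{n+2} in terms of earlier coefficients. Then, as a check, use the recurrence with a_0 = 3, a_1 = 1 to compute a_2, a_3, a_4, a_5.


Substitute y = sum_n a_n x^n.
y''(x) has coefficient (n+2)(n+1) a_{n+2} at x^n;
4 y'(x) has coefficient 4 (n+1) a_{n+1} at x^n;
3 y(x) has coefficient 3 a_n at x^n.
Matching x^n: (n+2)(n+1) a_{n+2} + 4 (n+1) a_{n+1} + 3 a_n = 0.
Thus a_{n+2} = [-4 (n+1) a_{n+1} - 3 a_n] / ((n+1)(n+2)).

Check with a_0 = 3, a_1 = 1 (apply the recurrence for n = 0, 1, 2, 3): a_0 = 3, a_1 = 1, a_2 = -13/2, a_3 = 49/6, a_4 = -157/24, a_5 = 481/120.

a_(n+2) = [-4 (n+1) a_(n+1) - 3 a_n] / ((n+1)(n+2)); check: a_0 = 3, a_1 = 1, a_2 = -13/2, a_3 = 49/6, a_4 = -157/24, a_5 = 481/120


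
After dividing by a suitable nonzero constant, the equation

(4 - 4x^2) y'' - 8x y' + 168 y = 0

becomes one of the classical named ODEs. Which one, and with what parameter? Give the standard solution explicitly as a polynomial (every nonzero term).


All three coefficients share the factor 4; dividing through by 4 gives  (1 - x^2) y'' - 2x y' + 42 y = 0.
This matches the Legendre equation (1 - x^2) y'' - 2x y' + n(n+1) y = 0 (note the -2x y' term) with n(n+1) = 42, so n = 6; the polynomial solution is P_6(x).
With y = sum_k a_k x^k, matching x^k gives (k+2)(k+1) a_{k+2} = [k(k+1) - n(n+1)] a_k = (k - 6)(k + 7) a_k. The right side vanishes at k = 6, so the series with the parity of 6 terminates at degree 6.
Standard normalization (P_n(1) = 1): leading coefficient (2n)!/(2^n (n!)^2) = 479001600/(64*518400) = 231/16, so a_6 = 231/16. Work downward with a_k = (k+1)(k+2) a_{k+2} / ((k - 6)(k + 7)):
  a_4 = (5)(6)(231/16) / ((4 - 6)(4 + 7)) = (3465/8)/(-22) = -315/16
  a_2 = (3)(4)(-315/16) / ((2 - 6)(2 + 7)) = (-945/4)/(-36) = 105/16
  a_0 = (1)(2)(105/16) / ((0 - 6)(0 + 7)) = (105/8)/(-42) = -5/16
Hence P_6(x) = 231 x^6/16 - 315 x^4/16 + 105 x^2/16 - 5/16.

P_6(x); series = 231 x^6/16 - 315 x^4/16 + 105 x^2/16 - 5/16


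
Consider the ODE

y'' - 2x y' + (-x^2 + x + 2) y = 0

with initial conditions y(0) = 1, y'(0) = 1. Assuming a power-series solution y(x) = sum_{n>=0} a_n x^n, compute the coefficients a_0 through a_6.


Ansatz: y(x) = sum_{n>=0} a_n x^n, so y'(x) = sum_{n>=1} n a_n x^(n-1) and y''(x) = sum_{n>=2} n(n-1) a_n x^(n-2).
Substitute into P(x) y'' + Q(x) y' + R(x) y = 0 with P(x) = 1, Q(x) = -2x, R(x) = -x^2 + x + 2, and match powers of x.
Initial conditions: a_0 = 1, a_1 = 1.
Setting the coefficient of each power of x to zero and solving order by order (substituting the coefficients already found):
  x^0: 2 a_2 + 2 a_0 = 0  ->  2 a_2 = -2 a_0 = -2  ->  a_2 = -1
  x^1: 6 a_3 + a_0 = 0  ->  6 a_3 = -a_0 = -1  ->  a_3 = -1/6
  x^2: 12 a_4 - 2 a_2 + a_1 - a_0 = 0  ->  12 a_4 = 2 a_2 - a_1 + a_0 = -2  ->  a_4 = -1/6
  x^3: 20 a_5 - 4 a_3 + a_2 - a_1 = 0  ->  20 a_5 = 4 a_3 - a_2 + a_1 = 4/3  ->  a_5 = 1/15
  x^4: 30 a_6 - 6 a_4 + a_3 - a_2 = 0  ->  30 a_6 = 6 a_4 - a_3 + a_2 = -11/6  ->  a_6 = -11/180
Truncated series: y(x) = 1 + x - x^2 - (1/6) x^3 - (1/6) x^4 + (1/15) x^5 - (11/180) x^6 + O(x^7).

a_0 = 1; a_1 = 1; a_2 = -1; a_3 = -1/6; a_4 = -1/6; a_5 = 1/15; a_6 = -11/180


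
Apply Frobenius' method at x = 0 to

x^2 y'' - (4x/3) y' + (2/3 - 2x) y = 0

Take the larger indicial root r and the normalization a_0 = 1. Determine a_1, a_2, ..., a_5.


Write in Frobenius form y'' + (p(x)/x) y' + (q(x)/x^2) y = 0:
  p(x) = -4/3,  q(x) = 2/3 - 2x.
Indicial equation: r(r-1) + (-4/3) r + (2/3) = 0 -> roots r_1 = 2, r_2 = 1/3.
Take r = r_1 = 2. Let y(x) = x^r sum_{n>=0} a_n x^n with a_0 = 1.
Substitute y = x^r sum a_n x^n and match x^{r+n}. The recurrence is
  D(n) a_n - 2 a_{n-1} = 0,  where D(n) = (r+n)(r+n-1) + (-4/3)(r+n) + (2/3).
  a_n = 2 / D(n) * a_{n-1}.
Since the indicial polynomial factors as (r - r_1)(r - r_2), D(n) = (r_1 + n - r_1)(r_1 + n - r_2) = n(n + 5/3).
Evaluating step by step (a_0 = 1):
  n = 1: D(1) = 1(1 + 5/3) = 8/3; numerator = 2(1) = 2; a_1 = (2)/(8/3) = 3/4
  n = 2: D(2) = 2(2 + 5/3) = 22/3; numerator = 2(3/4) = 3/2; a_2 = (3/2)/(22/3) = 9/44
  n = 3: D(3) = 3(3 + 5/3) = 14; numerator = 2(9/44) = 9/22; a_3 = (9/22)/(14) = 9/308
  n = 4: D(4) = 4(4 + 5/3) = 68/3; numerator = 2(9/308) = 9/154; a_4 = (9/154)/(68/3) = 27/10472
  n = 5: D(5) = 5(5 + 5/3) = 100/3; numerator = 2(27/10472) = 27/5236; a_5 = (27/5236)/(100/3) = 81/523600

r = 2; a_0 = 1; a_1 = 3/4; a_2 = 9/44; a_3 = 9/308; a_4 = 27/10472; a_5 = 81/523600
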